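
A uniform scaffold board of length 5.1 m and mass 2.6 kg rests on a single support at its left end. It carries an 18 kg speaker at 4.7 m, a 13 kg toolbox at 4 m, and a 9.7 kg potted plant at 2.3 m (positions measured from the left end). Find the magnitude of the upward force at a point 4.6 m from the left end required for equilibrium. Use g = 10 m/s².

F ≈ 360 N

About the left end:
Beam weight: 2.6 × 10 = 26 N down at 2.55 m → arm 2.55 m, τ = 26 × 2.55 = 66.3 N·m clockwise.
Speaker: 18 × 10 = 180 N down at 4.7 m → arm 4.7 m, τ = 180 × 4.7 = 846 N·m clockwise.
Toolbox: 13 × 10 = 130 N down at 4 m → arm 4 m, τ = 130 × 4 = 520 N·m clockwise.
Potted plant: 9.7 × 10 = 97 N down at 2.3 m → arm 2.3 m, τ = 97 × 2.3 = 223.1 N·m clockwise.
Net moment of the loads = 1655 N·m clockwise.
The upward force F acts at a point 4.6 m from the left end, arm 4.6 m, giving F × 4.6 counterclockwise.
Στ = 0 ⇒ F × 4.6 = 1655 ⇒ F = 1655 / 4.6 = 360 N.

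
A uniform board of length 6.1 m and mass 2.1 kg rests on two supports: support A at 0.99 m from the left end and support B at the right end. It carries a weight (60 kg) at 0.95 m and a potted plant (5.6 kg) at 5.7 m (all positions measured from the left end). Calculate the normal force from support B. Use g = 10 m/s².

R_B ≈ 55.4 N

Taking torques about support A:
Beam weight: 2.1 × 10 = 21 N down at 3.05 m → arm 2.06 m, τ = 21 × 2.06 = 43.26 N·m clockwise.
Weight: 60 × 10 = 600 N down at 0.95 m → arm 0.04 m, τ = 600 × 0.04 = 24 N·m counterclockwise.
Potted plant: 5.6 × 10 = 56 N down at 5.7 m → arm 4.71 m, τ = 56 × 4.71 = 263.8 N·m clockwise.
Net load moment about support A = 283.1 N·m clockwise.
Reaction R at support B is upward at 6.1 m, arm 5.11 m → moment R × 5.11 counterclockwise.
Setting net torque to zero: R × 5.11 = 283.1 → R = 55.4 N.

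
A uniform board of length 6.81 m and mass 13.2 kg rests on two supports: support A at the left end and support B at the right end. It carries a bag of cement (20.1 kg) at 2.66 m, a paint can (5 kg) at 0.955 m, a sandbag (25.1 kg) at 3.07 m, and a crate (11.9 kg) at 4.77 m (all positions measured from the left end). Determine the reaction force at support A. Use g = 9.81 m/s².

About support B:
Beam weight: 13.2 × 9.81 = 129.5 N down at 3.405 m → arm 3.405 m, τ = 129.5 × 3.405 = 440.9 N·m counterclockwise.
Bag of cement: 20.1 × 9.81 = 197.2 N down at 2.66 m → arm 4.15 m, τ = 197.2 × 4.15 = 818.4 N·m counterclockwise.
Paint can: 5 × 9.81 = 49.05 N down at 0.955 m → arm 5.855 m, τ = 49.05 × 5.855 = 287.2 N·m counterclockwise.
Sandbag: 25.1 × 9.81 = 246.2 N down at 3.07 m → arm 3.74 m, τ = 246.2 × 3.74 = 920.8 N·m counterclockwise.
Crate: 11.9 × 9.81 = 116.7 N down at 4.77 m → arm 2.04 m, τ = 116.7 × 2.04 = 238.1 N·m counterclockwise.
Net load moment about support B = 2705 N·m counterclockwise.
Reaction R at support A is upward at 0 m, arm 6.81 m → moment R × 6.81 clockwise.
Setting net torque to zero: R × 6.81 = 2705 → R = 397 N.

R_A ≈ 397 N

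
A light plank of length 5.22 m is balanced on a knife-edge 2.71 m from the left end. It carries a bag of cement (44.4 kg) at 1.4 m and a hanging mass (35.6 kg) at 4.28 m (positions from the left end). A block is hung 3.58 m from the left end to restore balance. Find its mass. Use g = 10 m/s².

Choose the knife-edge (at 2.71 m from the left end) as the axis so the support reaction has zero arm there.
Bag of cement: 44.4 × 10 = 444 N down at 1.4 m → arm 1.31 m, τ = 444 × 1.31 = 581.6 N·m counterclockwise.
Hanging mass: 35.6 × 10 = 356 N down at 4.28 m → arm 1.57 m, τ = 356 × 1.57 = 558.9 N·m clockwise.
Net moment of known loads = 22.7 N·m counterclockwise.
An unknown mass m at 3.58 m has arm 0.87 m; its moment is m·g·0.87 clockwise.
Στ = 0 ⇒ m × 10 × 0.87 = 22.7 ⇒ m = 22.7 / (10 × 0.87) = 2.61 kg.

m ≈ 2.61 kg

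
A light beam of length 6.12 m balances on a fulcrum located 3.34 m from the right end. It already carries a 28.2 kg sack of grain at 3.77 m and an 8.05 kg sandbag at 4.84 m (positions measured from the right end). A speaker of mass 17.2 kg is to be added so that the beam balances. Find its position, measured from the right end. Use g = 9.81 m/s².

Taking torques about the fulcrum (at 3.34 m from the right end):
Sack of grain: 28.2 × 9.81 = 276.6 N down at 3.77 m → arm 0.43 m, τ = 276.6 × 0.43 = 118.9 N·m counterclockwise.
Sandbag: 8.05 × 9.81 = 78.97 N down at 4.84 m → arm 1.5 m, τ = 78.97 × 1.5 = 118.5 N·m counterclockwise.
Net moment of existing loads = 237.4 N·m counterclockwise.
The speaker weighs 17.2 × 9.81 = 168.7 N and must supply an equal clockwise moment, so its lever arm about the fulcrum is 237.4 / 168.7 = 1.41 m.
That puts it at 3.34 − 1.41 = 1.93 m from the right end.

x ≈ 1.93 m from the right end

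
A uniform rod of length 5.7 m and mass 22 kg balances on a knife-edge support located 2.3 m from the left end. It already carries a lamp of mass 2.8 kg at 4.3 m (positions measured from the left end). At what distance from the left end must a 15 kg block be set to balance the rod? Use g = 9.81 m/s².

x ≈ 1.12 m from the left end

Taking torques about the knife-edge support (at 2.3 m from the left end):
Beam weight: 22 × 9.81 = 215.8 N down at 2.85 m → arm 0.55 m, τ = 215.8 × 0.55 = 118.7 N·m clockwise.
Lamp: 2.8 × 9.81 = 27.47 N down at 4.3 m → arm 2 m, τ = 27.47 × 2 = 54.94 N·m clockwise.
Net moment of existing loads = 173.6 N·m clockwise.
The block weighs 15 × 9.81 = 147.2 N and must supply an equal counterclockwise moment, so its lever arm about the knife-edge support is 173.6 / 147.2 = 1.18 m.
That puts it at 2.3 − 1.18 = 1.12 m from the left end.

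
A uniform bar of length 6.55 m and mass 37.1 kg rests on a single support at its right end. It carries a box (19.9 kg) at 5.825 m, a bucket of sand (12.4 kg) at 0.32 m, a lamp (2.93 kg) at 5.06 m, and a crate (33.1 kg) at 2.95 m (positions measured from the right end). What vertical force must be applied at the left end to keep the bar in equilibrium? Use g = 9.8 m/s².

Take moments about the right end.
Beam weight: 37.1 × 9.8 = 363.6 N down at 3.275 m → arm 3.275 m, τ = 363.6 × 3.275 = 1191 N·m counterclockwise.
Box: 19.9 × 9.8 = 195 N down at 5.825 m → arm 5.825 m, τ = 195 × 5.825 = 1136 N·m counterclockwise.
Bucket of sand: 12.4 × 9.8 = 121.5 N down at 0.32 m → arm 0.32 m, τ = 121.5 × 0.32 = 38.88 N·m counterclockwise.
Lamp: 2.93 × 9.8 = 28.71 N down at 5.06 m → arm 5.06 m, τ = 28.71 × 5.06 = 145.3 N·m counterclockwise.
Crate: 33.1 × 9.8 = 324.4 N down at 2.95 m → arm 2.95 m, τ = 324.4 × 2.95 = 957 N·m counterclockwise.
Net moment of the loads = 3468 N·m counterclockwise.
The upward force F acts at the left end, arm 6.55 m, giving F × 6.55 clockwise.
For rotational equilibrium, F × 6.55 = 3468, so F = 3468 / 6.55 = 529 N.

F ≈ 529 N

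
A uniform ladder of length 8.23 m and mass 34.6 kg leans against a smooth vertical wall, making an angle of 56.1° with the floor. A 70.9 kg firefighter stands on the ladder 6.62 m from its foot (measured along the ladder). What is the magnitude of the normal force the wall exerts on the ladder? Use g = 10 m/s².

N_wall ≈ 499 N

Sum moments about the foot of the ladder (the floor normal and friction both act there and drop out).
Ladder weight 34.6×10 = 346 N acts at 4.115 m along the ladder; its horizontal arm is 4.115·cos56.1° = 2.295 m → τ = 794.1 N·m clockwise.
Firefighter: 70.9×10 = 709 N at 6.62 m → arm 3.692 m → τ = 2618 N·m clockwise.
Wall normal N acts horizontally at the top; its moment arm is the height L sinθ = 8.23·sin56.1° = 6.831 m, counterclockwise.
Balancing moments: N × 6.831 = 3412, giving N = 499 N.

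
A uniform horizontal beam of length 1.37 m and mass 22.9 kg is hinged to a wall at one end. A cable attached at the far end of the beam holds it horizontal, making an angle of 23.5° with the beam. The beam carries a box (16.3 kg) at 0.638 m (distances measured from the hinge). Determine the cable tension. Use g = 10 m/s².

Take moments about the hinge.
Beam weight: 22.9 × 10 = 229 N down at 0.685 m → arm 0.685 m, τ = 229 × 0.685 = 156.9 N·m clockwise.
Box: 16.3 × 10 = 163 N down at 0.638 m → arm 0.638 m, τ = 163 × 0.638 = 104 N·m clockwise.
Total clockwise load moment = 260.9 N·m.
The cable tension T acts at 1.37 m; only its component perpendicular to the beam, T sinθ, produces torque. sin 23.5° = 0.3987.
Στ = 0 ⇒ T × 1.37 × 0.3987 = 260.9 ⇒ T = 260.9 / 0.5462 = 478 N.

T ≈ 478 N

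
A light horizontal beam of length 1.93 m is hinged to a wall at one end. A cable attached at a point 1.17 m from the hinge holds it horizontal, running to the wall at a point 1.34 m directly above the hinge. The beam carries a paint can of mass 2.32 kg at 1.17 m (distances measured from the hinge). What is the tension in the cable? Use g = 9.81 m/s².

Take moments about the hinge.
Paint can: 2.32 × 9.81 = 22.76 N down at 1.17 m → arm 1.17 m, τ = 22.76 × 1.17 = 26.63 N·m clockwise.
Total clockwise load moment = 26.63 N·m.
The cable tension T acts at 1.17 m; only its component perpendicular to the beam, T sinθ, produces torque. sinθ = h/√(h²+d²) = 1.34/√(1.34²+1.17²) = 0.7533.
Setting net torque to zero: T × 1.17 × 0.7533 = 26.63 → T = 26.63 / 0.8814 = 30.2 N.

T ≈ 30.2 N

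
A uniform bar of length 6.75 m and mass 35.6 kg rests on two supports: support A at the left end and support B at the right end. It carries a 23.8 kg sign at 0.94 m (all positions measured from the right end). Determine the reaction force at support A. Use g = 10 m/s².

About support B:
Beam weight: 35.6 × 10 = 356 N down at 3.375 m → arm 3.375 m, τ = 356 × 3.375 = 1202 N·m counterclockwise.
Sign: 23.8 × 10 = 238 N down at 0.94 m → arm 0.94 m, τ = 238 × 0.94 = 223.7 N·m counterclockwise.
Net load moment about support B = 1426 N·m counterclockwise.
Reaction R at support A is upward at 6.75 m, arm 6.75 m → moment R × 6.75 clockwise.
For rotational equilibrium, R × 6.75 = 1426, so R = 211 N.

R_A ≈ 211 N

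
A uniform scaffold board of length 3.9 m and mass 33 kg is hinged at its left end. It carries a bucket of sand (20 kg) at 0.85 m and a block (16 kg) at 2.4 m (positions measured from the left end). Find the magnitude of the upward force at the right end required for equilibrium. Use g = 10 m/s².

F ≈ 307 N

About the left end:
Beam weight: 33 × 10 = 330 N down at 1.95 m → arm 1.95 m, τ = 330 × 1.95 = 643.5 N·m clockwise.
Bucket of sand: 20 × 10 = 200 N down at 0.85 m → arm 0.85 m, τ = 200 × 0.85 = 170 N·m clockwise.
Block: 16 × 10 = 160 N down at 2.4 m → arm 2.4 m, τ = 160 × 2.4 = 384 N·m clockwise.
Net moment of the loads = 1198 N·m clockwise.
The upward force F acts at the right end, arm 3.9 m, giving F × 3.9 counterclockwise.
Balancing moments: F × 3.9 = 1198, giving F = 1198 / 3.9 = 307 N.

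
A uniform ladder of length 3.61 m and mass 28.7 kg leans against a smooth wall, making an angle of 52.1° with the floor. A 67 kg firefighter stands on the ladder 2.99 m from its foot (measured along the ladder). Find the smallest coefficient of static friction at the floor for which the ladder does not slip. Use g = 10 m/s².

Take moments about the foot of the ladder.
Ladder weight 28.7×10 = 287 N acts at 1.805 m along the ladder; its horizontal arm is 1.805·cos52.1° = 1.109 m → τ = 318.3 N·m clockwise.
Firefighter: 67×10 = 670 N at 2.99 m → arm 1.837 m → τ = 1231 N·m clockwise.
Wall normal N acts horizontally at the top; its moment arm is the height L sinθ = 3.61·sin52.1° = 2.849 m, counterclockwise.
For rotational equilibrium, N × 2.849 = 1549, so N = 543.7 N.
ΣFx = 0 ⇒ f = N_wall = 543.7 N. ΣFy = 0 ⇒ N_floor = 957 N.
μ_min = f / N_floor = 543.7 / 957 = 0.568.

μ_min ≈ 0.568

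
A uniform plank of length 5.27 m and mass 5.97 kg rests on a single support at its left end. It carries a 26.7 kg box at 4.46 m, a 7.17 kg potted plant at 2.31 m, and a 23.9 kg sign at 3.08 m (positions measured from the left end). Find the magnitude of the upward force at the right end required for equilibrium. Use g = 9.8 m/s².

F ≈ 418 N

About the left end:
Beam weight: 5.97 × 9.8 = 58.51 N down at 2.635 m → arm 2.635 m, τ = 58.51 × 2.635 = 154.2 N·m clockwise.
Box: 26.7 × 9.8 = 261.7 N down at 4.46 m → arm 4.46 m, τ = 261.7 × 4.46 = 1167 N·m clockwise.
Potted plant: 7.17 × 9.8 = 70.27 N down at 2.31 m → arm 2.31 m, τ = 70.27 × 2.31 = 162.3 N·m clockwise.
Sign: 23.9 × 9.8 = 234.2 N down at 3.08 m → arm 3.08 m, τ = 234.2 × 3.08 = 721.3 N·m clockwise.
Net moment of the loads = 2205 N·m clockwise.
The upward force F acts at the right end, arm 5.27 m, giving F × 5.27 counterclockwise.
Setting net torque to zero: F × 5.27 = 2205 → F = 2205 / 5.27 = 418 N.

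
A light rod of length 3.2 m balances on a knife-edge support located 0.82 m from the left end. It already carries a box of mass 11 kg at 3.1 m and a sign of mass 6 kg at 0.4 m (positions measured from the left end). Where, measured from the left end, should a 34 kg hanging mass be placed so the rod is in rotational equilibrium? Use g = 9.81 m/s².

About the knife-edge support (at 0.82 m from the left end):
Box: 11 × 9.81 = 107.9 N down at 3.1 m → arm 2.28 m, τ = 107.9 × 2.28 = 246 N·m clockwise.
Sign: 6 × 9.81 = 58.86 N down at 0.4 m → arm 0.42 m, τ = 58.86 × 0.42 = 24.72 N·m counterclockwise.
Net moment of existing loads = 221.3 N·m clockwise.
The hanging mass weighs 34 × 9.81 = 333.5 N and must supply an equal counterclockwise moment, so its lever arm about the knife-edge support is 221.3 / 333.5 = 0.664 m.
That puts it at 0.82 − 0.664 = 0.156 m from the left end.

x ≈ 0.156 m from the left end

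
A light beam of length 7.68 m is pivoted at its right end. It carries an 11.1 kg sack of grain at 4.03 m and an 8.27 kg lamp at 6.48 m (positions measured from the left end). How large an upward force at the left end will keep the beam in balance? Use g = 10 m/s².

F ≈ 65.7 N

Choose the right end as the axis so the unknown pivot reaction has zero arm there.
Sack of grain: 11.1 × 10 = 111 N down at 4.03 m → arm 3.65 m, τ = 111 × 3.65 = 405.1 N·m counterclockwise.
Lamp: 8.27 × 10 = 82.7 N down at 6.48 m → arm 1.2 m, τ = 82.7 × 1.2 = 99.24 N·m counterclockwise.
Net moment of the loads = 504.3 N·m counterclockwise.
The upward force F acts at the left end, arm 7.68 m, giving F × 7.68 clockwise.
Balancing moments: F × 7.68 = 504.3, giving F = 504.3 / 7.68 = 65.7 N.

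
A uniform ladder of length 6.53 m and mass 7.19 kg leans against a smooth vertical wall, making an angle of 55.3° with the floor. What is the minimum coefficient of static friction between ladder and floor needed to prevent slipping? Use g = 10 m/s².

μ_min ≈ 0.346

About the foot of the ladder:
Ladder weight 7.19×10 = 71.9 N acts at 3.265 m along the ladder; its horizontal arm is 3.265·cos55.3° = 1.859 m → τ = 133.7 N·m clockwise.
Wall normal N acts horizontally at the top; its moment arm is the height L sinθ = 6.53·sin55.3° = 5.369 m, counterclockwise.
Setting net torque to zero: N × 5.369 = 133.7 → N = 24.9 N.
ΣFx = 0 ⇒ f = N_wall = 24.9 N. ΣFy = 0 ⇒ N_floor = 71.9 N.
μ_min = f / N_floor = 24.9 / 71.9 = 0.346.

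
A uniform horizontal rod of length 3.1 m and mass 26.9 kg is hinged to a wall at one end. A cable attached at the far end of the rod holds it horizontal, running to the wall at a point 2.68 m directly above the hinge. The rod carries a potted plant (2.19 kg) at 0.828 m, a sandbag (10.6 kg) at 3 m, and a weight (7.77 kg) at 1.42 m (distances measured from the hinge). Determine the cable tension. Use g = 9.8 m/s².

Taking torques about the hinge:
Beam weight: 26.9 × 9.8 = 263.6 N down at 1.55 m → arm 1.55 m, τ = 263.6 × 1.55 = 408.6 N·m clockwise.
Potted plant: 2.19 × 9.8 = 21.46 N down at 0.828 m → arm 0.828 m, τ = 21.46 × 0.828 = 17.77 N·m clockwise.
Sandbag: 10.6 × 9.8 = 103.9 N down at 3 m → arm 3 m, τ = 103.9 × 3 = 311.7 N·m clockwise.
Weight: 7.77 × 9.8 = 76.15 N down at 1.42 m → arm 1.42 m, τ = 76.15 × 1.42 = 108.1 N·m clockwise.
Total clockwise load moment = 846.2 N·m.
The cable tension T acts at 3.1 m; only its component perpendicular to the rod, T sinθ, produces torque. sinθ = h/√(h²+d²) = 2.68/√(2.68²+3.1²) = 0.654.
For rotational equilibrium, T × 3.1 × 0.654 = 846.2, so T = 846.2 / 2.027 = 417 N.

T ≈ 417 N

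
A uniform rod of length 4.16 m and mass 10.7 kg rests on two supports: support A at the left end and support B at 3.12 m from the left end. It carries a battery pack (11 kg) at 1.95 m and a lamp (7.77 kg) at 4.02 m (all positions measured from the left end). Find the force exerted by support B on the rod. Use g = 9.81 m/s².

R_B ≈ 236 N

Sum moments about support A (its reaction then has zero moment arm).
Beam weight: 10.7 × 9.81 = 105 N down at 2.08 m → arm 2.08 m, τ = 105 × 2.08 = 218.4 N·m clockwise.
Battery pack: 11 × 9.81 = 107.9 N down at 1.95 m → arm 1.95 m, τ = 107.9 × 1.95 = 210.4 N·m clockwise.
Lamp: 7.77 × 9.81 = 76.22 N down at 4.02 m → arm 4.02 m, τ = 76.22 × 4.02 = 306.4 N·m clockwise.
Net load moment about support A = 735.2 N·m clockwise.
Reaction R at support B is upward at 3.12 m, arm 3.12 m → moment R × 3.12 counterclockwise.
Στ = 0 ⇒ R × 3.12 = 735.2 ⇒ R = 236 N.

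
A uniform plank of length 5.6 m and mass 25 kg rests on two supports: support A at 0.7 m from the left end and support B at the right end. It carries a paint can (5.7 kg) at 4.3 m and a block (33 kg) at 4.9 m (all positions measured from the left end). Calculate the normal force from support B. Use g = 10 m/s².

Choose support A as the axis so its reaction then has zero moment arm.
Beam weight: 25 × 10 = 250 N down at 2.8 m → arm 2.1 m, τ = 250 × 2.1 = 525 N·m clockwise.
Paint can: 5.7 × 10 = 57 N down at 4.3 m → arm 3.6 m, τ = 57 × 3.6 = 205.2 N·m clockwise.
Block: 33 × 10 = 330 N down at 4.9 m → arm 4.2 m, τ = 330 × 4.2 = 1386 N·m clockwise.
Net load moment about support A = 2116 N·m clockwise.
Reaction R at support B is upward at 5.6 m, arm 4.9 m → moment R × 4.9 counterclockwise.
Στ = 0 ⇒ R × 4.9 = 2116 ⇒ R = 432 N.

R_B ≈ 432 N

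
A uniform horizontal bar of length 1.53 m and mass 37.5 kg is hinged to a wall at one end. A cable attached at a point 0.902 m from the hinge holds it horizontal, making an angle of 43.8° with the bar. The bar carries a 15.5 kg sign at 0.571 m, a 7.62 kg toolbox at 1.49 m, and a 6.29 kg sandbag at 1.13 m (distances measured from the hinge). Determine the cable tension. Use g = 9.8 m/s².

Sum moments about the hinge (the unknown hinge reaction has zero arm there).
Beam weight: 37.5 × 9.8 = 367.5 N down at 0.765 m → arm 0.765 m, τ = 367.5 × 0.765 = 281.1 N·m clockwise.
Sign: 15.5 × 9.8 = 151.9 N down at 0.571 m → arm 0.571 m, τ = 151.9 × 0.571 = 86.73 N·m clockwise.
Toolbox: 7.62 × 9.8 = 74.68 N down at 1.49 m → arm 1.49 m, τ = 74.68 × 1.49 = 111.3 N·m clockwise.
Sandbag: 6.29 × 9.8 = 61.64 N down at 1.13 m → arm 1.13 m, τ = 61.64 × 1.13 = 69.65 N·m clockwise.
Total clockwise load moment = 548.8 N·m.
The cable tension T acts at 0.902 m; only its component perpendicular to the bar, T sinθ, produces torque. sin 43.8° = 0.6921.
Setting net torque to zero: T × 0.902 × 0.6921 = 548.8 → T = 548.8 / 0.6243 = 879 N.

T ≈ 879 N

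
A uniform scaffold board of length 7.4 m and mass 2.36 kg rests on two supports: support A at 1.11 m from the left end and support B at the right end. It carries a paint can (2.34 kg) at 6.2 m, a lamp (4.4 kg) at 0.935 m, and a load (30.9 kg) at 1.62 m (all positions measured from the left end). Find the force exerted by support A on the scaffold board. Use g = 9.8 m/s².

R_A ≈ 341 N

Taking torques about support B:
Beam weight: 2.36 × 9.8 = 23.13 N down at 3.7 m → arm 3.7 m, τ = 23.13 × 3.7 = 85.58 N·m counterclockwise.
Paint can: 2.34 × 9.8 = 22.93 N down at 6.2 m → arm 1.2 m, τ = 22.93 × 1.2 = 27.52 N·m counterclockwise.
Lamp: 4.4 × 9.8 = 43.12 N down at 0.935 m → arm 6.465 m, τ = 43.12 × 6.465 = 278.8 N·m counterclockwise.
Load: 30.9 × 9.8 = 302.8 N down at 1.62 m → arm 5.78 m, τ = 302.8 × 5.78 = 1750 N·m counterclockwise.
Net load moment about support B = 2142 N·m counterclockwise.
Reaction R at support A is upward at 1.11 m, arm 6.29 m → moment R × 6.29 clockwise.
For rotational equilibrium, R × 6.29 = 2142, so R = 341 N.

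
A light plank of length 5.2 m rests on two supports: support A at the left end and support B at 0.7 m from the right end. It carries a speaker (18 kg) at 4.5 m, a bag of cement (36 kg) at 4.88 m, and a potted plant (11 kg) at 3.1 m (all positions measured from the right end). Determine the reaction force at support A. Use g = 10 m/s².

Sum moments about support B (its reaction then has zero moment arm).
Speaker: 18 × 10 = 180 N down at 4.5 m → arm 3.8 m, τ = 180 × 3.8 = 684 N·m counterclockwise.
Bag of cement: 36 × 10 = 360 N down at 4.88 m → arm 4.18 m, τ = 360 × 4.18 = 1505 N·m counterclockwise.
Potted plant: 11 × 10 = 110 N down at 3.1 m → arm 2.4 m, τ = 110 × 2.4 = 264 N·m counterclockwise.
Net load moment about support B = 2453 N·m counterclockwise.
Reaction R at support A is upward at 5.2 m, arm 4.5 m → moment R × 4.5 clockwise.
For rotational equilibrium, R × 4.5 = 2453, so R = 545 N.

R_A ≈ 545 N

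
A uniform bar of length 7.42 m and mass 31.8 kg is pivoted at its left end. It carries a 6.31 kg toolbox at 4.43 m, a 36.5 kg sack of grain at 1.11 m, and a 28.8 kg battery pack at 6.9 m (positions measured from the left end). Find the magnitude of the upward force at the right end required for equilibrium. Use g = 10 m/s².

Take moments about the left end.
Beam weight: 31.8 × 10 = 318 N down at 3.71 m → arm 3.71 m, τ = 318 × 3.71 = 1180 N·m clockwise.
Toolbox: 6.31 × 10 = 63.1 N down at 4.43 m → arm 4.43 m, τ = 63.1 × 4.43 = 279.5 N·m clockwise.
Sack of grain: 36.5 × 10 = 365 N down at 1.11 m → arm 1.11 m, τ = 365 × 1.11 = 405.2 N·m clockwise.
Battery pack: 28.8 × 10 = 288 N down at 6.9 m → arm 6.9 m, τ = 288 × 6.9 = 1987 N·m clockwise.
Net moment of the loads = 3852 N·m clockwise.
The upward force F acts at the right end, arm 7.42 m, giving F × 7.42 counterclockwise.
Setting net torque to zero: F × 7.42 = 3852 → F = 3852 / 7.42 = 519 N.

F ≈ 519 N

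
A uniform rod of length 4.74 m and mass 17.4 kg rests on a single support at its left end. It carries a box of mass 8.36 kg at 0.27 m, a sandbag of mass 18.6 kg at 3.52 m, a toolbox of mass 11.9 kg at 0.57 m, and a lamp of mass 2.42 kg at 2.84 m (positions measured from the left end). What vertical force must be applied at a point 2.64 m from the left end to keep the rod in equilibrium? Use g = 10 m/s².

Sum moments about the left end (the unknown pivot reaction has zero arm there).
Beam weight: 17.4 × 10 = 174 N down at 2.37 m → arm 2.37 m, τ = 174 × 2.37 = 412.4 N·m clockwise.
Box: 8.36 × 10 = 83.6 N down at 0.27 m → arm 0.27 m, τ = 83.6 × 0.27 = 22.57 N·m clockwise.
Sandbag: 18.6 × 10 = 186 N down at 3.52 m → arm 3.52 m, τ = 186 × 3.52 = 654.7 N·m clockwise.
Toolbox: 11.9 × 10 = 119 N down at 0.57 m → arm 0.57 m, τ = 119 × 0.57 = 67.83 N·m clockwise.
Lamp: 2.42 × 10 = 24.2 N down at 2.84 m → arm 2.84 m, τ = 24.2 × 2.84 = 68.73 N·m clockwise.
Net moment of the loads = 1226 N·m clockwise.
The upward force F acts at a point 2.64 m from the left end, arm 2.64 m, giving F × 2.64 counterclockwise.
For rotational equilibrium, F × 2.64 = 1226, so F = 1226 / 2.64 = 464 N.

F ≈ 464 N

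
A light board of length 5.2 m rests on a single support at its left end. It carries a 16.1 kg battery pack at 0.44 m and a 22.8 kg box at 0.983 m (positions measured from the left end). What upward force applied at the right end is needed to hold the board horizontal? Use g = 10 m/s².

F ≈ 56.7 N

About the left end:
Battery pack: 16.1 × 10 = 161 N down at 0.44 m → arm 0.44 m, τ = 161 × 0.44 = 70.84 N·m clockwise.
Box: 22.8 × 10 = 228 N down at 0.983 m → arm 0.983 m, τ = 228 × 0.983 = 224.1 N·m clockwise.
Net moment of the loads = 294.9 N·m clockwise.
The upward force F acts at the right end, arm 5.2 m, giving F × 5.2 counterclockwise.
For rotational equilibrium, F × 5.2 = 294.9, so F = 294.9 / 5.2 = 56.7 N.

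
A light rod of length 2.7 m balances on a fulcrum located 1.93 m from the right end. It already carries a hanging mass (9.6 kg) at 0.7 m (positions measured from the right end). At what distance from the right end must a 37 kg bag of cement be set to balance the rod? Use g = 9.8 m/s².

x ≈ 2.25 m from the right end

Taking torques about the fulcrum (at 1.93 m from the right end):
Hanging mass: 9.6 × 9.8 = 94.08 N down at 0.7 m → arm 1.23 m, τ = 94.08 × 1.23 = 115.7 N·m clockwise.
Net moment of existing loads = 115.7 N·m clockwise.
The bag of cement weighs 37 × 9.8 = 362.6 N and must supply an equal counterclockwise moment, so its lever arm about the fulcrum is 115.7 / 362.6 = 0.319 m.
That puts it at 1.93 + 0.319 = 2.25 m from the right end.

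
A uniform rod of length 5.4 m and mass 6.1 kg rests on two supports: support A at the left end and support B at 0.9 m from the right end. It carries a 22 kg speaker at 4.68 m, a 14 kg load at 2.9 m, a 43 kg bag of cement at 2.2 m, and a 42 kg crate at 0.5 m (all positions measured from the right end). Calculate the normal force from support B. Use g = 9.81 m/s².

R_B ≈ 895 N

Take moments about support A.
Beam weight: 6.1 × 9.81 = 59.84 N down at 2.7 m → arm 2.7 m, τ = 59.84 × 2.7 = 161.6 N·m clockwise.
Speaker: 22 × 9.81 = 215.8 N down at 4.68 m → arm 0.72 m, τ = 215.8 × 0.72 = 155.4 N·m clockwise.
Load: 14 × 9.81 = 137.3 N down at 2.9 m → arm 2.5 m, τ = 137.3 × 2.5 = 343.2 N·m clockwise.
Bag of cement: 43 × 9.81 = 421.8 N down at 2.2 m → arm 3.2 m, τ = 421.8 × 3.2 = 1350 N·m clockwise.
Crate: 42 × 9.81 = 412 N down at 0.5 m → arm 4.9 m, τ = 412 × 4.9 = 2019 N·m clockwise.
Net load moment about support A = 4029 N·m clockwise.
Reaction R at support B is upward at 0.9 m, arm 4.5 m → moment R × 4.5 counterclockwise.
Στ = 0 ⇒ R × 4.5 = 4029 ⇒ R = 895 N.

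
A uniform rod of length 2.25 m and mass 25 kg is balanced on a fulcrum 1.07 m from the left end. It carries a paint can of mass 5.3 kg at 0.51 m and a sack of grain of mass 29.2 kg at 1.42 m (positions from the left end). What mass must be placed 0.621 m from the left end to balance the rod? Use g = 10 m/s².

Sum moments about the fulcrum (at 1.07 m from the left end) (the support reaction has zero arm there).
Beam weight: 25 × 10 = 250 N down at 1.125 m → arm 0.055 m, τ = 250 × 0.055 = 13.75 N·m clockwise.
Paint can: 5.3 × 10 = 53 N down at 0.51 m → arm 0.56 m, τ = 53 × 0.56 = 29.68 N·m counterclockwise.
Sack of grain: 29.2 × 10 = 292 N down at 1.42 m → arm 0.35 m, τ = 292 × 0.35 = 102.2 N·m clockwise.
Net moment of known loads = 86.27 N·m clockwise.
An unknown mass m at 0.621 m has arm 0.449 m; its moment is m·g·0.449 counterclockwise.
Setting net torque to zero: m × 10 × 0.449 = 86.27 → m = 86.27 / (10 × 0.449) = 19.2 kg.

m ≈ 19.2 kg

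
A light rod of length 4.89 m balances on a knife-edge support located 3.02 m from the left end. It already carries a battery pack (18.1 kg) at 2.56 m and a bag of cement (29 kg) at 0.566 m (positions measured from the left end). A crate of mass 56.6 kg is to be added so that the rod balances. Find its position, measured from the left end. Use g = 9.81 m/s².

Sum moments about the knife-edge support (at 3.02 m from the left end) (the support reaction has zero arm there).
Battery pack: 18.1 × 9.81 = 177.6 N down at 2.56 m → arm 0.46 m, τ = 177.6 × 0.46 = 81.7 N·m counterclockwise.
Bag of cement: 29 × 9.81 = 284.5 N down at 0.566 m → arm 2.454 m, τ = 284.5 × 2.454 = 698.2 N·m counterclockwise.
Net moment of existing loads = 779.9 N·m counterclockwise.
The crate weighs 56.6 × 9.81 = 555.2 N and must supply an equal clockwise moment, so its lever arm about the knife-edge support is 779.9 / 555.2 = 1.4 m.
That puts it at 3.02 + 1.4 = 4.42 m from the left end.

x ≈ 4.42 m from the left end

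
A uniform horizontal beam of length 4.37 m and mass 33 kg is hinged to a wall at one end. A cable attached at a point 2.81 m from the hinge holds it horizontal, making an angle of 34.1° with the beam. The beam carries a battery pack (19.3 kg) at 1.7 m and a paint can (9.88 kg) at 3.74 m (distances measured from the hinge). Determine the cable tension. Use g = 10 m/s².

T ≈ 901 N

Taking torques about the hinge:
Beam weight: 33 × 10 = 330 N down at 2.185 m → arm 2.185 m, τ = 330 × 2.185 = 721.1 N·m clockwise.
Battery pack: 19.3 × 10 = 193 N down at 1.7 m → arm 1.7 m, τ = 193 × 1.7 = 328.1 N·m clockwise.
Paint can: 9.88 × 10 = 98.8 N down at 3.74 m → arm 3.74 m, τ = 98.8 × 3.74 = 369.5 N·m clockwise.
Total clockwise load moment = 1419 N·m.
The cable tension T acts at 2.81 m; only its component perpendicular to the beam, T sinθ, produces torque. sin 34.1° = 0.5606.
For rotational equilibrium, T × 2.81 × 0.5606 = 1419, so T = 1419 / 1.575 = 901 N.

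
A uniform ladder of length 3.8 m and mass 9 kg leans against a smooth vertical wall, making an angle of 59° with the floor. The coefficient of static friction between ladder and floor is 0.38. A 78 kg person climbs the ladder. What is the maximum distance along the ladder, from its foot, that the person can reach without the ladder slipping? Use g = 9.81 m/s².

About the foot of the ladder:
Ladder weight 9×9.81 = 88.29 N acts at 1.9 m along the ladder; its horizontal arm is 1.9·cos59° = 0.9786 m → τ = 86.4 N·m clockwise.
Person weight 78×9.81 = 765.2 N at distance d → arm d·cos59° → τ = 765.2·d·0.515 clockwise.
Wall normal N at the top has arm L sinθ = 3.257 m counterclockwise, so Στ = 0 gives N·3.257 = 86.4 + 394.1·d.
ΣFy = 0 ⇒ N_floor = 853.5 N, so the maximum friction is μ_s·N_floor = 0.38×853.5 = 324.3 N. ΣFx = 0 ⇒ N_wall = f, so at the slipping point N = 324.3 N.
Substituting: 324.3×3.257 = 86.4 + 394.1·d ⇒ d = (1056 − 86.4) / 394.1 = 2.46 m.

d ≈ 2.46 m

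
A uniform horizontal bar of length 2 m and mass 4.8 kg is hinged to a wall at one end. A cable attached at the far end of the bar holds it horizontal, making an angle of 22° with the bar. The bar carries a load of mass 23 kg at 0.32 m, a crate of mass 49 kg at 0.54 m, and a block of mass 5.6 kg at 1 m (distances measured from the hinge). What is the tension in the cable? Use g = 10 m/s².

T ≈ 590 N

Sum moments about the hinge (the unknown hinge reaction has zero arm there).
Beam weight: 4.8 × 10 = 48 N down at 1 m → arm 1 m, τ = 48 × 1 = 48 N·m clockwise.
Load: 23 × 10 = 230 N down at 0.32 m → arm 0.32 m, τ = 230 × 0.32 = 73.6 N·m clockwise.
Crate: 49 × 10 = 490 N down at 0.54 m → arm 0.54 m, τ = 490 × 0.54 = 264.6 N·m clockwise.
Block: 5.6 × 10 = 56 N down at 1 m → arm 1 m, τ = 56 × 1 = 56 N·m clockwise.
Total clockwise load moment = 442.2 N·m.
The cable tension T acts at 2 m; only its component perpendicular to the bar, T sinθ, produces torque. sin 22° = 0.3746.
Στ = 0 ⇒ T × 2 × 0.3746 = 442.2 ⇒ T = 442.2 / 0.7492 = 590 N.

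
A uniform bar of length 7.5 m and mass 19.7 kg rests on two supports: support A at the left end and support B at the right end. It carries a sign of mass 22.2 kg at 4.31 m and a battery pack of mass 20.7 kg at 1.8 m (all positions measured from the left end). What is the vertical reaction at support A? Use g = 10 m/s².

Take moments about support B.
Beam weight: 19.7 × 10 = 197 N down at 3.75 m → arm 3.75 m, τ = 197 × 3.75 = 738.8 N·m counterclockwise.
Sign: 22.2 × 10 = 222 N down at 4.31 m → arm 3.19 m, τ = 222 × 3.19 = 708.2 N·m counterclockwise.
Battery pack: 20.7 × 10 = 207 N down at 1.8 m → arm 5.7 m, τ = 207 × 5.7 = 1180 N·m counterclockwise.
Net load moment about support B = 2627 N·m counterclockwise.
Reaction R at support A is upward at 0 m, arm 7.5 m → moment R × 7.5 clockwise.
For rotational equilibrium, R × 7.5 = 2627, so R = 350 N.

R_A ≈ 350 N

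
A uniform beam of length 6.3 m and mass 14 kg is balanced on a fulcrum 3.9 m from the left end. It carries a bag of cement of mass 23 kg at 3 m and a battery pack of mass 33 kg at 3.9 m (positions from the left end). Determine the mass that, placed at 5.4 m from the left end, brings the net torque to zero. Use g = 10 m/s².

Take moments about the fulcrum (at 3.9 m from the left end).
Beam weight: 14 × 10 = 140 N down at 3.15 m → arm 0.75 m, τ = 140 × 0.75 = 105 N·m counterclockwise.
Bag of cement: 23 × 10 = 230 N down at 3 m → arm 0.9 m, τ = 230 × 0.9 = 207 N·m counterclockwise.
Battery pack: acts at the fulcrum, moment arm 0 → no torque.
Net moment of known loads = 312 N·m counterclockwise.
An unknown mass m at 5.4 m has arm 1.5 m; its moment is m·g·1.5 clockwise.
Balancing moments: m × 10 × 1.5 = 312, giving m = 312 / (10 × 1.5) = 20.8 kg.

m ≈ 20.8 kg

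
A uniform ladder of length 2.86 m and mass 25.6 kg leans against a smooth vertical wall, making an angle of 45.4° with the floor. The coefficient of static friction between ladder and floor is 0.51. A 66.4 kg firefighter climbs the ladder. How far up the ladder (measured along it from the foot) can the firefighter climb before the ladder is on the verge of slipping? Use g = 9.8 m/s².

d ≈ 1.5 m

Choose the foot of the ladder as the axis so the floor normal and friction both act there and drop out.
Ladder weight 25.6×9.8 = 250.9 N acts at 1.43 m along the ladder; its horizontal arm is 1.43·cos45.4° = 1.004 m → τ = 251.9 N·m clockwise.
Firefighter weight 66.4×9.8 = 650.7 N at distance d → arm d·cos45.4° → τ = 650.7·d·0.7022 clockwise.
Wall normal N at the top has arm L sinθ = 2.036 m counterclockwise, so Στ = 0 gives N·2.036 = 251.9 + 456.9·d.
ΣFy = 0 ⇒ N_floor = 901.6 N, so the maximum friction is μ_s·N_floor = 0.51×901.6 = 459.8 N. ΣFx = 0 ⇒ N_wall = f, so at the slipping point N = 459.8 N.
Substituting: 459.8×2.036 = 251.9 + 456.9·d ⇒ d = (936.2 − 251.9) / 456.9 = 1.5 m.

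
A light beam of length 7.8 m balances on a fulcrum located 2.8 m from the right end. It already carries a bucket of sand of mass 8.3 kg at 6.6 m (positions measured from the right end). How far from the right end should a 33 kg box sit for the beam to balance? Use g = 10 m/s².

x ≈ 1.84 m from the right end

Taking torques about the fulcrum (at 2.8 m from the right end):
Bucket of sand: 8.3 × 10 = 83 N down at 6.6 m → arm 3.8 m, τ = 83 × 3.8 = 315.4 N·m counterclockwise.
Net moment of existing loads = 315.4 N·m counterclockwise.
The box weighs 33 × 10 = 330 N and must supply an equal clockwise moment, so its lever arm about the fulcrum is 315.4 / 330 = 0.956 m.
That puts it at 2.8 − 0.956 = 1.84 m from the right end.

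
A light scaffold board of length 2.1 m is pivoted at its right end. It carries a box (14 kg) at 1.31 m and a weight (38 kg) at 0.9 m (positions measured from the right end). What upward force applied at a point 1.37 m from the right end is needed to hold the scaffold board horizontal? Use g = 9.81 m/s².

F ≈ 376 N

Taking torques about the right end:
Box: 14 × 9.81 = 137.3 N down at 1.31 m → arm 1.31 m, τ = 137.3 × 1.31 = 179.9 N·m counterclockwise.
Weight: 38 × 9.81 = 372.8 N down at 0.9 m → arm 0.9 m, τ = 372.8 × 0.9 = 335.5 N·m counterclockwise.
Net moment of the loads = 515.4 N·m counterclockwise.
The upward force F acts at a point 1.37 m from the right end, arm 1.37 m, giving F × 1.37 clockwise.
Setting net torque to zero: F × 1.37 = 515.4 → F = 515.4 / 1.37 = 376 N.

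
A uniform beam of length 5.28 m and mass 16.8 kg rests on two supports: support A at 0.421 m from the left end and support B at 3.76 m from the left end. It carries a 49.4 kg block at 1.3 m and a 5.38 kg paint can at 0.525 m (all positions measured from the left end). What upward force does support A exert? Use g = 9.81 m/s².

R_A ≈ 463 N

Taking torques about support B:
Beam weight: 16.8 × 9.81 = 164.8 N down at 2.64 m → arm 1.12 m, τ = 164.8 × 1.12 = 184.6 N·m counterclockwise.
Block: 49.4 × 9.81 = 484.6 N down at 1.3 m → arm 2.46 m, τ = 484.6 × 2.46 = 1192 N·m counterclockwise.
Paint can: 5.38 × 9.81 = 52.78 N down at 0.525 m → arm 3.235 m, τ = 52.78 × 3.235 = 170.7 N·m counterclockwise.
Net load moment about support B = 1547 N·m counterclockwise.
Reaction R at support A is upward at 0.421 m, arm 3.339 m → moment R × 3.339 clockwise.
For rotational equilibrium, R × 3.339 = 1547, so R = 463 N.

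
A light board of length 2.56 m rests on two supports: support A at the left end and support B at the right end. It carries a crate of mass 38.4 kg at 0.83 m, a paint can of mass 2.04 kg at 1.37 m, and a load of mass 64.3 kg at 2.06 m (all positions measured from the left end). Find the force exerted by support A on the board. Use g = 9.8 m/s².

Take moments about support B.
Crate: 38.4 × 9.8 = 376.3 N down at 0.83 m → arm 1.73 m, τ = 376.3 × 1.73 = 651 N·m counterclockwise.
Paint can: 2.04 × 9.8 = 19.99 N down at 1.37 m → arm 1.19 m, τ = 19.99 × 1.19 = 23.79 N·m counterclockwise.
Load: 64.3 × 9.8 = 630.1 N down at 2.06 m → arm 0.5 m, τ = 630.1 × 0.5 = 315.1 N·m counterclockwise.
Net load moment about support B = 989.9 N·m counterclockwise.
Reaction R at support A is upward at 0 m, arm 2.56 m → moment R × 2.56 clockwise.
Setting net torque to zero: R × 2.56 = 989.9 → R = 387 N.

R_A ≈ 387 N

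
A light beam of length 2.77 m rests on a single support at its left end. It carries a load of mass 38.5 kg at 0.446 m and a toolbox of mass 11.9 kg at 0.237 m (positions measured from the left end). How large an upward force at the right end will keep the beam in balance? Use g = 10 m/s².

Sum moments about the left end (the unknown pivot reaction has zero arm there).
Load: 38.5 × 10 = 385 N down at 0.446 m → arm 0.446 m, τ = 385 × 0.446 = 171.7 N·m clockwise.
Toolbox: 11.9 × 10 = 119 N down at 0.237 m → arm 0.237 m, τ = 119 × 0.237 = 28.2 N·m clockwise.
Net moment of the loads = 199.9 N·m clockwise.
The upward force F acts at the right end, arm 2.77 m, giving F × 2.77 counterclockwise.
Setting net torque to zero: F × 2.77 = 199.9 → F = 199.9 / 2.77 = 72.2 N.

F ≈ 72.2 N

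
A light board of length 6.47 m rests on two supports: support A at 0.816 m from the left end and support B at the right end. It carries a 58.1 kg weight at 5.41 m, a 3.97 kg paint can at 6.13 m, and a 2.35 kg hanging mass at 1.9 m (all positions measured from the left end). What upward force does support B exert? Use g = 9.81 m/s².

Taking torques about support A:
Weight: 58.1 × 9.81 = 570 N down at 5.41 m → arm 4.594 m, τ = 570 × 4.594 = 2619 N·m clockwise.
Paint can: 3.97 × 9.81 = 38.95 N down at 6.13 m → arm 5.314 m, τ = 38.95 × 5.314 = 207 N·m clockwise.
Hanging mass: 2.35 × 9.81 = 23.05 N down at 1.9 m → arm 1.084 m, τ = 23.05 × 1.084 = 24.99 N·m clockwise.
Net load moment about support A = 2851 N·m clockwise.
Reaction R at support B is upward at 6.47 m, arm 5.654 m → moment R × 5.654 counterclockwise.
Balancing moments: R × 5.654 = 2851, giving R = 504 N.

R_B ≈ 504 N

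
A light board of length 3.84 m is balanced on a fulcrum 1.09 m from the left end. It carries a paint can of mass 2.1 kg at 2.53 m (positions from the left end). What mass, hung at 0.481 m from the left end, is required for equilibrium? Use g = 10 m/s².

m ≈ 4.97 kg

About the fulcrum (at 1.09 m from the left end):
Paint can: 2.1 × 10 = 21 N down at 2.53 m → arm 1.44 m, τ = 21 × 1.44 = 30.24 N·m clockwise.
Net moment of known loads = 30.24 N·m clockwise.
An unknown mass m at 0.481 m has arm 0.609 m; its moment is m·g·0.609 counterclockwise.
For rotational equilibrium, m × 10 × 0.609 = 30.24, so m = 30.24 / (10 × 0.609) = 4.97 kg.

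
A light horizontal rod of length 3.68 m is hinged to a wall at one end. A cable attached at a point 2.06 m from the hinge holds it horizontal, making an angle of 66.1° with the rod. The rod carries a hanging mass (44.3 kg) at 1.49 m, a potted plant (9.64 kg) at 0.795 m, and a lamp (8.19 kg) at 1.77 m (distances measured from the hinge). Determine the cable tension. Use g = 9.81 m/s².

Choose the hinge as the axis so the unknown hinge reaction has zero arm there.
Hanging mass: 44.3 × 9.81 = 434.6 N down at 1.49 m → arm 1.49 m, τ = 434.6 × 1.49 = 647.6 N·m clockwise.
Potted plant: 9.64 × 9.81 = 94.57 N down at 0.795 m → arm 0.795 m, τ = 94.57 × 0.795 = 75.18 N·m clockwise.
Lamp: 8.19 × 9.81 = 80.34 N down at 1.77 m → arm 1.77 m, τ = 80.34 × 1.77 = 142.2 N·m clockwise.
Total clockwise load moment = 865 N·m.
The cable tension T acts at 2.06 m; only its component perpendicular to the rod, T sinθ, produces torque. sin 66.1° = 0.9143.
Setting net torque to zero: T × 2.06 × 0.9143 = 865 → T = 865 / 1.883 = 459 N.

T ≈ 459 N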